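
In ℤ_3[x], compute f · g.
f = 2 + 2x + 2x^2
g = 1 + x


Expand and collect like terms; reduce coefficients mod 3:
x^0: 2·1 = 2 ≡ 2 (mod 3)
x^1: 2·1 + 2·1 = 4 ≡ 1 (mod 3)
x^2: 2·1 + 2·1 = 4 ≡ 1 (mod 3)
x^3: 2·1 = 2 ≡ 2 (mod 3)
Result: 2 + x + x^2 + 2x^3

f · g = 2 + x + x^2 + 2x^3


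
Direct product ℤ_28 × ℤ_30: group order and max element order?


|ℤ_28 × ℤ_30| = 28 × 30 = 840
Max element order = lcm(28,30) = 420
Cyclic? No (gcd=2)

|ℤ_28×ℤ_30| = 840, max element order = 420


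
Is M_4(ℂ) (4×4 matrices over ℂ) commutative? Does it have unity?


Matrix multiplication is non-commutative for n ≥ 2; the identity matrix I is the unity; singular matrices give zero divisors, so not an integral domain
Commutative: No
Integral domain: No
Has unity: Yes

M_4(ℂ) (4×4 matrices over ℂ): Commutative=No, Unity=Yes


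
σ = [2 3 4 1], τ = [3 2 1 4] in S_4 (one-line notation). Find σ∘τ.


σ∘τ: apply τ first, then σ
1 →τ 3 →σ 4
2 →τ 2 →σ 3
3 →τ 1 →σ 2
4 →τ 4 →σ 1

σ∘τ = [4 3 2 1]


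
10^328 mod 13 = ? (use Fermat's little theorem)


Fermat's little theorem: if p is prime and gcd(a,p)=1, then a^(p-1) ≡ 1 (mod p)
p = 13 is prime, gcd(10,13) = 1
Reduce exponent: 328 mod 12 = 4
So 10^328 ≡ 10^4 (mod 13)
10^4 mod 13 = 3

10^328 ≡ 3 (mod 13)


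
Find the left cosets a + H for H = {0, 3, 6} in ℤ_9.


H = {0, 3, 6}, |H| = 3
Number of cosets = |G|/|H| = 9/3 = 3
0 + H = {0, 3, 6}
1 + H = {1, 4, 7}
2 + H = {2, 5, 8}

Cosets: 0+H={0,3,6}; 1+H={1,4,7}; 2+H={2,5,8}


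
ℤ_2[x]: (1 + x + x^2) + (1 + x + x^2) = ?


Add coefficients mod 2:
x^0: 1 + 1 = 0 (mod 2)
x^1: 1 + 1 = 0 (mod 2)
x^2: 1 + 1 = 0 (mod 2)
Result: 0

f + g = 0


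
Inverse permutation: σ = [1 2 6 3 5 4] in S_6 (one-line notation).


To find σ⁻¹, swap domain and range:
σ(1) = 1 → σ⁻¹(1) = 1
σ(2) = 2 → σ⁻¹(2) = 2
σ(3) = 6 → σ⁻¹(6) = 3
σ(4) = 3 → σ⁻¹(3) = 4
σ(5) = 5 → σ⁻¹(5) = 5
σ(6) = 4 → σ⁻¹(4) = 6

σ⁻¹ = [1 2 4 6 5 3]


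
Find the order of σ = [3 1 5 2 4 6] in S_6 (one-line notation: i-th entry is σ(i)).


Cycle decomposition: (1 3 5 4 2)
Cycle lengths: 5
Order = lcm(5) = 5

ord(σ) = 5


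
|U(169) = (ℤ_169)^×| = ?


U(n) is the group of units mod n; |U(n)| = φ(n)
|U(169)| = φ(169) = 156

|U(169) = (ℤ_169)^×| = 156


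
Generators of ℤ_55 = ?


g generates ℤ_n iff gcd(g,n) = 1
Prime factors of 55: 5, 11
Generators are g ∈ {1,...,54} not divisible by any of these primes.
Generators: {1, 2, 3, 4, 6, 7, 8, 9, 12, 13, 14, 16, 17, 18, 19, 21, 23, 24, 26, 27, 28, 29, 31, 32, 34, 36, 37, 38, 39, 41, 42, 43, 46, 47, 48, 49, 51, 52, 53, 54}
Number of generators = φ(55) = 40

Generators of ℤ_55 = {1, 2, 3, 4, 6, 7, 8, 9, 12, 13, 14, 16, 17, 18, 19, 21, 23, 24, 26, 27, 28, 29, 31, 32, 34, 36, 37, 38, 39, 41, 42, 43, 46, 47, 48, 49, 51, 52, 53, 54}


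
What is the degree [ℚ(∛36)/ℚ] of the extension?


∛36 has minimal polynomial x³ - 36 (irreducible over ℚ since 36 is not a perfect cube)

[ℚ(∛36)/ℚ] = 3


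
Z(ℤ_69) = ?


Z(G) = {g ∈ G | gx = xg for all x ∈ G}
ℤ_69 is abelian, so Z(G) = G

Z(ℤ_69) = ℤ_69


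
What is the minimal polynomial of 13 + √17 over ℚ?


Let α = 13 + √17. Then α - 13 = √17, so (α - 13)² = 17, giving α² - 26α + 152 = 0. Degree 2 and α ∉ ℚ, so this is the minimal polynomial.

Minimal polynomial: x² - 26x + 152


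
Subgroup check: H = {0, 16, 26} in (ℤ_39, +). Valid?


Subgroup test for H = {0, 16, 26} in (ℤ_39, +):
(1) 0 ∈ H? Yes
(2) Closure: for all a,b ∈ H, (a+b) mod 39 ∈ H? No  [counterexample: 16 + 16 = 32 ∉ H]
(3) Inverses: for all a ∈ H, -a mod 39 ∈ H? No

No, H is not a subgroup of ℤ_39


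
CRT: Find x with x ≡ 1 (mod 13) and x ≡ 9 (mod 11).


m₁ = 13, m₂ = 11, gcd = 1, so CRT applies. M = m₁·m₂ = 143
Let M₁ = M/m₁ = 11, M₂ = M/m₂ = 13
Find y₁ ≡ M₁⁻¹ (mod m₁): 11⁻¹ ≡ 6 (mod 13)
Find y₂ ≡ M₂⁻¹ (mod m₂): 13⁻¹ ≡ 6 (mod 11)
x = a₁·M₁·y₁ + a₂·M₂·y₂ = 1·11·6 + 9·13·6 = 768
Reduce mod 143: x ≡ 53
Check: 53 mod 13 = 1 ✓, 53 mod 11 = 9 ✓

x ≡ 53 (mod 143)


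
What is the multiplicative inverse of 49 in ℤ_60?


Use the extended Euclidean algorithm to write 1 = 49·s + 60·t; then s mod 60 is the inverse.
Euclidean algorithm:
  49 = 0·60 + 49
  60 = 1·49 + 11
  49 = 4·11 + 5
  11 = 2·5 + 1
  5 = 5·1 + 0
gcd(49,60) = 1
Back-substitution gives: 49·(-11) + 60·(9) = 1
So 49⁻¹ ≡ -11 ≡ 49 (mod 60)
Check: 49 × 49 = 2401 ≡ 1 (mod 60) ✓

49⁻¹ ≡ 49 (mod 60)


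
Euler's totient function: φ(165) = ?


Factor n: 165 = 3 × 5 × 11
φ(n) = n · ∏(1 - 1/p) over distinct primes p | n
φ(165) = 165 · (1 - 1/3) · (1 - 1/5) · (1 - 1/11) = 80

φ(165) = 80


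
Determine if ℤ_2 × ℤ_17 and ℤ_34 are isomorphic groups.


Comparing ℤ_2 × ℤ_17 and ℤ_34:
gcd(2,17) = 1, so ℤ_2 × ℤ_17 ≅ ℤ_34 (CRT)

Yes, ℤ_2 × ℤ_17 ≅ ℤ_34


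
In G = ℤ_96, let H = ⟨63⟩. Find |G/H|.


|⟨63⟩| = n / gcd(63, 96) = 96 / 3 = 32
H is normal (ℤ_96 is abelian).
|G/H| = |G| / |H| = 96 / 32 = 3

|G/H| = 3


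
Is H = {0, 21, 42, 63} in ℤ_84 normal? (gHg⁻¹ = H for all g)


H = {0, 21, 42, 63} in ℤ_84
ℤ_84 is abelian; every subgroup of an abelian group is normal

Yes, normal subgroup


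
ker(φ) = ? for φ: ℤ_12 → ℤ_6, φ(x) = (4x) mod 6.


Kernel = preimage of identity
ker(φ) = {x ∈ ℤ_12 : 4x ≡ 0 (mod 6)}. Since 6 | 12, φ is well-defined. The kernel is the cyclic subgroup ⟨3⟩ of ℤ_12 (order 4), i.e. {0, 3, 6, 9}

ker(φ) = {0, 3, 6, 9}


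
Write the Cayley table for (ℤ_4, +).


Elements: {0, 1, 2, 3}
Operation: addition mod 4
Entry (a, b) = (a + b) mod 4

Cayley table:
  | 0 | 1 | 2 | 3
0 | 0 | 1 | 2 | 3
1 | 1 | 2 | 3 | 0
2 | 2 | 3 | 0 | 1
3 | 3 | 0 | 1 | 2


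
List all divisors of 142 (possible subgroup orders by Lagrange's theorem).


Lagrange's theorem: |H| divides |G|
|G| = 142
Divisors of 142: 1, 2, 71, 142

Possible subgroup orders: {1, 2, 71, 142}


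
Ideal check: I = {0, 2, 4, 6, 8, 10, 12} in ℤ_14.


Check ideal conditions for I = {0, 2, 4, 6, 8, 10, 12} in ℤ_14:
(1) I is an additive subgroup? Yes
(2) For r ∈ ℤ_14 and a ∈ I: r·a ∈ I? Yes

Yes, I is an ideal of ℤ_14


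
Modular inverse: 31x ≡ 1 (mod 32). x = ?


Use the extended Euclidean algorithm to write 1 = 31·s + 32·t; then s mod 32 is the inverse.
Euclidean algorithm:
  31 = 0·32 + 31
  32 = 1·31 + 1
  31 = 31·1 + 0
gcd(31,32) = 1
Back-substitution gives: 31·(-1) + 32·(1) = 1
So 31⁻¹ ≡ -1 ≡ 31 (mod 32)
Check: 31 × 31 = 961 ≡ 1 (mod 32) ✓

31⁻¹ ≡ 31 (mod 32)


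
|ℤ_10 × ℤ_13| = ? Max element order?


|ℤ_10 × ℤ_13| = 10 × 13 = 130
Max element order = lcm(10,13) = 130
Cyclic? Yes (gcd=1)

|ℤ_10×ℤ_13| = 130, max element order = 130


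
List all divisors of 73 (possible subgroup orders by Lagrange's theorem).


Lagrange's theorem: |H| divides |G|
|G| = 73
Divisors of 73: 1, 73

Possible subgroup orders: {1, 73}


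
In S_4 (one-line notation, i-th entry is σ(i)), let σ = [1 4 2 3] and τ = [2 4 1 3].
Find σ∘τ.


σ∘τ: apply τ first, then σ
1 →τ 2 →σ 4
2 →τ 4 →σ 3
3 →τ 1 →σ 1
4 →τ 3 →σ 2

σ∘τ = [4 3 1 2]


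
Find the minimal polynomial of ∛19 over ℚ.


∛19 satisfies x³ - 19 = 0, irreducible over ℚ (no rational root; 19 is not a perfect cube)

Minimal polynomial: x³ - 19


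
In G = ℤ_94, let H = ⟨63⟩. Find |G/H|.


|⟨63⟩| = n / gcd(63, 94) = 94 / 1 = 94
H is normal (ℤ_94 is abelian).
|G/H| = |G| / |H| = 94 / 94 = 1

|G/H| = 1


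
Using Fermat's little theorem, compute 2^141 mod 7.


Fermat's little theorem: if p is prime and gcd(a,p)=1, then a^(p-1) ≡ 1 (mod p)
p = 7 is prime, gcd(2,7) = 1
Reduce exponent: 141 mod 6 = 3
So 2^141 ≡ 2^3 (mod 7)
2^3 mod 7 = 1

2^141 ≡ 1 (mod 7)


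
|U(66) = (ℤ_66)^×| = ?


U(n) is the group of units mod n; |U(n)| = φ(n)
|U(66)| = φ(66) = 20

|U(66) = (ℤ_66)^×| = 20


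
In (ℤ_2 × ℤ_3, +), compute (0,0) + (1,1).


Operation: componentwise addition mod (2, 3)
(0,0) + (1,1) = ((a₁+b₁) mod 2, (a₂+b₂) mod 3) with a = (0,0), b = (1,1)

(0,0) + (1,1) = (1,1)


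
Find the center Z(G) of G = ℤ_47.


Z(G) = {g ∈ G | gx = xg for all x ∈ G}
ℤ_47 is abelian, so Z(G) = G

Z(ℤ_47) = ℤ_47


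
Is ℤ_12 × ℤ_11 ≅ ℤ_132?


Comparing ℤ_12 × ℤ_11 and ℤ_132:
gcd(12,11) = 1, so ℤ_12 × ℤ_11 ≅ ℤ_132 (CRT)

Yes, ℤ_12 × ℤ_11 ≅ ℤ_132


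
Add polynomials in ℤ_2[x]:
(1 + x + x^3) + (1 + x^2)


Add coefficients mod 2:
x^0: 1 + 1 = 0 (mod 2)
x^1: 1 + 0 = 1 (mod 2)
x^2: 0 + 1 = 1 (mod 2)
x^3: 1 + 0 = 1 (mod 2)
Result: x + x^2 + x^3

f + g = x + x^2 + x^3


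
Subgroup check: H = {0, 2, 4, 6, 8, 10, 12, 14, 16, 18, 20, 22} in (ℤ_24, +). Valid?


Subgroup test for H = {0, 2, 4, 6, 8, 10, 12, 14, 16, 18, 20, 22} in (ℤ_24, +):
(1) 0 ∈ H? Yes
(2) Closure: for all a,b ∈ H, (a+b) mod 24 ∈ H? Yes
(3) Inverses: for all a ∈ H, -a mod 24 ∈ H? Yes

Yes, H is a subgroup of ℤ_24


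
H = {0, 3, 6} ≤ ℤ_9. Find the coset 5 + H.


5 + H = {5 + h (mod 9) : h ∈ H}
5+0=5, 5+3=8, 5+6=2
5 + H = {2, 5, 8} = 2 + H

5 + H = {2, 5, 8}


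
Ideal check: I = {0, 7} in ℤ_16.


Check ideal conditions for I = {0, 7} in ℤ_16:
(1) I is an additive subgroup? No
(2) For r ∈ ℤ_16 and a ∈ I: r·a ∈ I? No  [counterexample: r=2, a=7, r·a mod 16 = 14 ∉ I]

No, I is not an ideal of ℤ_16


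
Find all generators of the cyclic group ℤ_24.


g generates ℤ_n iff gcd(g,n) = 1
Prime factors of 24: 2, 3
Generators are g ∈ {1,...,23} not divisible by any of these primes.
Generators: {1, 5, 7, 11, 13, 17, 19, 23}
Number of generators = φ(24) = 8

Generators of ℤ_24 = {1, 5, 7, 11, 13, 17, 19, 23}


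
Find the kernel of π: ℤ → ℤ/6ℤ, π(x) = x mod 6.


Kernel = preimage of identity
ker(π) = multiples of 6 = 6ℤ

ker(π) = 6ℤ


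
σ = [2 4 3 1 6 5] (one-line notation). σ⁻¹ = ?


To find σ⁻¹, swap domain and range:
σ(1) = 2 → σ⁻¹(2) = 1
σ(2) = 4 → σ⁻¹(4) = 2
σ(3) = 3 → σ⁻¹(3) = 3
σ(4) = 1 → σ⁻¹(1) = 4
σ(5) = 6 → σ⁻¹(6) = 5
σ(6) = 5 → σ⁻¹(5) = 6

σ⁻¹ = [4 1 3 2 6 5]


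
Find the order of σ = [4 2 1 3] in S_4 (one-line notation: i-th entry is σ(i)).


Cycle decomposition: (1 4 3)
Cycle lengths: 3
Order = lcm(3) = 3

ord(σ) = 3


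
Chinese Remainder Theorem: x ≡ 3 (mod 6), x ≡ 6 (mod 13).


m₁ = 6, m₂ = 13, gcd = 1, so CRT applies. M = m₁·m₂ = 78
Let M₁ = M/m₁ = 13, M₂ = M/m₂ = 6
Find y₁ ≡ M₁⁻¹ (mod m₁): 13⁻¹ ≡ 1 (mod 6)
Find y₂ ≡ M₂⁻¹ (mod m₂): 6⁻¹ ≡ 11 (mod 13)
x = a₁·M₁·y₁ + a₂·M₂·y₂ = 3·13·1 + 6·6·11 = 435
Reduce mod 78: x ≡ 45
Check: 45 mod 6 = 3 ✓, 45 mod 13 = 6 ✓

x ≡ 45 (mod 78)


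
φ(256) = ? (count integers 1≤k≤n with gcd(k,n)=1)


Factor n: 256 = 2^8
φ(n) = n · ∏(1 - 1/p) over distinct primes p | n
φ(256) = 256 · (1 - 1/2) = 128

φ(256) = 128


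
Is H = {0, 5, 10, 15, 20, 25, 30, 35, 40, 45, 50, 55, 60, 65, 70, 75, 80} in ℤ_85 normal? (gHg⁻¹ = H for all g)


H = {0, 5, 10, 15, 20, 25, 30, 35, 40, 45, 50, 55, 60, 65, 70, 75, 80} in ℤ_85
ℤ_85 is abelian; every subgroup of an abelian group is normal

Yes, normal subgroup


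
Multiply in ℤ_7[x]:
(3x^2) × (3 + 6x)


Expand and collect like terms; reduce coefficients mod 7:
x^0: 0·3 = 0 ≡ 0 (mod 7)
x^1: 0·6 + 0·3 = 0 ≡ 0 (mod 7)
x^2: 0·6 + 3·3 = 9 ≡ 2 (mod 7)
x^3: 3·6 = 18 ≡ 4 (mod 7)
Result: 2x^2 + 4x^3

f · g = 2x^2 + 4x^3


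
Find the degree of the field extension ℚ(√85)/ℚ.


√85 has minimal polynomial x² - 85 (irreducible over ℚ since 85 is squarefree)

[ℚ(√85)/ℚ] = 2


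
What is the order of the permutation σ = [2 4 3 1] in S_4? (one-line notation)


Cycle decomposition: (1 2 4)
Cycle lengths: 3
Order = lcm(3) = 3

ord(σ) = 3


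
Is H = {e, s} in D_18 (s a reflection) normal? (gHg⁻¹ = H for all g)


H = {e, s} in D_18 (s a reflection)
r·s·r⁻¹ = sr⁻² ≠ s for n ≥ 3, so {e, s} is not closed under conjugation

No, not a normal subgroup


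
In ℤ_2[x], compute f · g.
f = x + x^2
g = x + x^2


Expand and collect like terms; reduce coefficients mod 2:
x^0: 0·0 = 0 ≡ 0 (mod 2)
x^1: 0·1 + 1·0 = 0 ≡ 0 (mod 2)
x^2: 0·1 + 1·1 + 1·0 = 1 ≡ 1 (mod 2)
x^3: 1·1 + 1·1 = 2 ≡ 0 (mod 2)
x^4: 1·1 = 1 ≡ 1 (mod 2)
Result: x^2 + x^4

f · g = x^2 + x^4


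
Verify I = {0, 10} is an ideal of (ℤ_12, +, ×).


Check ideal conditions for I = {0, 10} in ℤ_12:
(1) I is an additive subgroup? No
(2) For r ∈ ℤ_12 and a ∈ I: r·a ∈ I? No  [counterexample: r=2, a=10, r·a mod 12 = 8 ∉ I]

No, I is not an ideal of ℤ_12


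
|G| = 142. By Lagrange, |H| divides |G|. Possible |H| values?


Lagrange's theorem: |H| divides |G|
|G| = 142
Divisors of 142: 1, 2, 71, 142

Possible subgroup orders: {1, 2, 71, 142}


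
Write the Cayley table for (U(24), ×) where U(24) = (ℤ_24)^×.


Elements: {1, 5, 7, 11, 13, 17, 19, 23}
Operation: multiplication mod 24
Entry (a, b) = (a × b) mod 24

Cayley table:
   |  1 |  5 |  7 | 11 | 13 | 17 | 19 | 23
 1 |  1 |  5 |  7 | 11 | 13 | 17 | 19 | 23
 5 |  5 |  1 | 11 |  7 | 17 | 13 | 23 | 19
 7 |  7 | 11 |  1 |  5 | 19 | 23 | 13 | 17
11 | 11 |  7 |  5 |  1 | 23 | 19 | 17 | 13
13 | 13 | 17 | 19 | 23 |  1 |  5 |  7 | 11
17 | 17 | 13 | 23 | 19 |  5 |  1 | 11 |  7
19 | 19 | 23 | 13 | 17 |  7 | 11 |  1 |  5
23 | 23 | 19 | 17 | 13 | 11 |  7 |  5 |  1


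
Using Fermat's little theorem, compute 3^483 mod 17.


Fermat's little theorem: if p is prime and gcd(a,p)=1, then a^(p-1) ≡ 1 (mod p)
p = 17 is prime, gcd(3,17) = 1
Reduce exponent: 483 mod 16 = 3
So 3^483 ≡ 3^3 (mod 17)
3^3 mod 17 = 10

3^483 ≡ 10 (mod 17)


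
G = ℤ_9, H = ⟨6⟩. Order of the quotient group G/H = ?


|⟨6⟩| = n / gcd(6, 9) = 9 / 3 = 3
H is normal (ℤ_9 is abelian).
|G/H| = |G| / |H| = 9 / 3 = 3

|G/H| = 3


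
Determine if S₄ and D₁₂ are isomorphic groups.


Comparing S₄ and D₁₂:
S₄ has trivial center; D₁₂ has center {e, r⁶}

No, S₄ ≇ D₁₂


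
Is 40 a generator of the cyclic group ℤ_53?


g generates ℤ_n iff gcd(g, n) = 1
gcd(40, 53) = 1
Since gcd = 1, 40 is a generator.

Yes, 40 generates ℤ_53


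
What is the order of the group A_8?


|A_n| = n!/2 (even permutations)
|A_8| = 8!/2 = 40320/2 = 20160

|A_8| = 20160


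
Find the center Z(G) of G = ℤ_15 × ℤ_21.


Z(G) = {g ∈ G | gx = xg for all x ∈ G}
Direct product of abelian groups is abelian, so Z(G) = G

Z(ℤ_15 × ℤ_21) = ℤ_15 × ℤ_21


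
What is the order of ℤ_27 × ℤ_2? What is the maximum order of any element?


|ℤ_27 × ℤ_2| = 27 × 2 = 54
Max element order = lcm(27,2) = 54
Cyclic? Yes (gcd=1)

|ℤ_27×ℤ_2| = 54, max element order = 54


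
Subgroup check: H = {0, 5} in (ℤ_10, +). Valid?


Subgroup test for H = {0, 5} in (ℤ_10, +):
(1) 0 ∈ H? Yes
(2) Closure: for all a,b ∈ H, (a+b) mod 10 ∈ H? Yes
(3) Inverses: for all a ∈ H, -a mod 10 ∈ H? Yes

Yes, H is a subgroup of ℤ_10


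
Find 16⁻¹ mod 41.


Use the extended Euclidean algorithm to write 1 = 16·s + 41·t; then s mod 41 is the inverse.
Euclidean algorithm:
  16 = 0·41 + 16
  41 = 2·16 + 9
  16 = 1·9 + 7
  9 = 1·7 + 2
  7 = 3·2 + 1
  2 = 2·1 + 0
gcd(16,41) = 1
Back-substitution gives: 16·(18) + 41·(-7) = 1
So 16⁻¹ ≡ 18 ≡ 18 (mod 41)
Check: 16 × 18 = 288 ≡ 1 (mod 41) ✓

16⁻¹ ≡ 18 (mod 41)


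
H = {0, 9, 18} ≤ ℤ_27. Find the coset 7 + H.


7 + H = {7 + h (mod 27) : h ∈ H}
7+0=7, 7+9=16, 7+18=25

7 + H = {7, 16, 25}


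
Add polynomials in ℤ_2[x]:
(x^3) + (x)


Add coefficients mod 2:
x^0: 0 + 0 = 0 (mod 2)
x^1: 0 + 1 = 1 (mod 2)
x^2: 0 + 0 = 0 (mod 2)
x^3: 1 + 0 = 1 (mod 2)
Result: x + x^3

f + g = x + x^3


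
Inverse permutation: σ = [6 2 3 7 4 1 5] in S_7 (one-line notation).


To find σ⁻¹, swap domain and range:
σ(1) = 6 → σ⁻¹(6) = 1
σ(2) = 2 → σ⁻¹(2) = 2
σ(3) = 3 → σ⁻¹(3) = 3
σ(4) = 7 → σ⁻¹(7) = 4
σ(5) = 4 → σ⁻¹(4) = 5
σ(6) = 1 → σ⁻¹(1) = 6
σ(7) = 5 → σ⁻¹(5) = 7

σ⁻¹ = [6 2 3 5 7 1 4]


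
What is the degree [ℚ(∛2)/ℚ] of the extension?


∛2 has minimal polynomial x³ - 2 (irreducible over ℚ since 2 is not a perfect cube)

[ℚ(∛2)/ℚ] = 3


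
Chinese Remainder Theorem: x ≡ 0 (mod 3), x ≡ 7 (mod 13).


m₁ = 3, m₂ = 13, gcd = 1, so CRT applies. M = m₁·m₂ = 39
Let M₁ = M/m₁ = 13, M₂ = M/m₂ = 3
Find y₁ ≡ M₁⁻¹ (mod m₁): 13⁻¹ ≡ 1 (mod 3)
Find y₂ ≡ M₂⁻¹ (mod m₂): 3⁻¹ ≡ 9 (mod 13)
x = a₁·M₁·y₁ + a₂·M₂·y₂ = 0·13·1 + 7·3·9 = 189
Reduce mod 39: x ≡ 33
Check: 33 mod 3 = 0 ✓, 33 mod 13 = 7 ✓

x ≡ 33 (mod 39)


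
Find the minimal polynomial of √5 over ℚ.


√5 satisfies x² - 5 = 0, irreducible over ℚ since 5 is squarefree

Minimal polynomial: x² - 5


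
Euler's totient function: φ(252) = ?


Factor n: 252 = 2^2 × 3^2 × 7
φ(n) = n · ∏(1 - 1/p) over distinct primes p | n
φ(252) = 252 · (1 - 1/2) · (1 - 1/3) · (1 - 1/7) = 72

φ(252) = 72


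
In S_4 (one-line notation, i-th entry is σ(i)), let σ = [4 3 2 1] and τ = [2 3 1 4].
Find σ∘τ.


σ∘τ: apply τ first, then σ
1 →τ 2 →σ 3
2 →τ 3 →σ 2
3 →τ 1 →σ 4
4 →τ 4 →σ 1

σ∘τ = [3 2 4 1]


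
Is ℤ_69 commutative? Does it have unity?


ℤ_69 is a commutative ring with unity 1; 69 = 3×23 is composite, so 3·23 ≡ 0 gives zero divisors (not an integral domain)
Commutative: Yes
Integral domain: No
Has unity: Yes

ℤ_69: Commutative=Yes, Unity=Yes


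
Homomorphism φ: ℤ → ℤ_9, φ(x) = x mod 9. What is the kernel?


Kernel = preimage of identity
ker(φ) = {x ∈ ℤ : x ≡ 0 (mod 9)} = 9ℤ = {0, ±9, ±18, ...}

ker(φ) = 9ℤ


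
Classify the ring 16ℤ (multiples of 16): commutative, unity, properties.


16ℤ is a commutative ring under +,× but has no multiplicative identity (1 ∉ 16ℤ); it has no zero divisors, but without unity it is not an integral domain
Commutative: Yes
Integral domain: No
Has unity: No

16ℤ (multiples of 16): Commutative=Yes, Unity=No


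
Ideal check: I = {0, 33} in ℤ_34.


Check ideal conditions for I = {0, 33} in ℤ_34:
(1) I is an additive subgroup? No
(2) For r ∈ ℤ_34 and a ∈ I: r·a ∈ I? No  [counterexample: r=2, a=33, r·a mod 34 = 32 ∉ I]

No, I is not an ideal of ℤ_34


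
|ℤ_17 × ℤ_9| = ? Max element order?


|ℤ_17 × ℤ_9| = 17 × 9 = 153
Max element order = lcm(17,9) = 153
Cyclic? Yes (gcd=1)

|ℤ_17×ℤ_9| = 153, max element order = 153


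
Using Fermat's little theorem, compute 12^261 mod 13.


Fermat's little theorem: if p is prime and gcd(a,p)=1, then a^(p-1) ≡ 1 (mod p)
p = 13 is prime, gcd(12,13) = 1
Reduce exponent: 261 mod 12 = 9
So 12^261 ≡ 12^9 (mod 13)
12^9 mod 13 = 12

12^261 ≡ 12 (mod 13)


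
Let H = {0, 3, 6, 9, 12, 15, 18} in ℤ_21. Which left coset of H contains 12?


12 + H = {12 + h (mod 21) : h ∈ H}
12+0=12, 12+3=15, 12+6=18, 12+9=0, 12+12=3, 12+15=6, 12+18=9
12 + H = {0, 3, 6, 9, 12, 15, 18} = 0 + H

12 + H = {0, 3, 6, 9, 12, 15, 18}


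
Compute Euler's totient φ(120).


Factor n: 120 = 2^3 × 3 × 5
φ(n) = n · ∏(1 - 1/p) over distinct primes p | n
φ(120) = 120 · (1 - 1/2) · (1 - 1/3) · (1 - 1/5) = 32

φ(120) = 32


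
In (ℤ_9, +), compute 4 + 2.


Operation: addition mod 9
4 + 2 = (a + b) mod 9 with a = 4, b = 2

4 + 2 = 6


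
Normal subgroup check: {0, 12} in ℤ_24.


H = {0, 12} in ℤ_24
ℤ_24 is abelian; every subgroup of an abelian group is normal

Yes, normal subgroup


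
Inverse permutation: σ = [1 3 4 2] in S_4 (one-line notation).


To find σ⁻¹, swap domain and range:
σ(1) = 1 → σ⁻¹(1) = 1
σ(2) = 3 → σ⁻¹(3) = 2
σ(3) = 4 → σ⁻¹(4) = 3
σ(4) = 2 → σ⁻¹(2) = 4

σ⁻¹ = [1 4 2 3]


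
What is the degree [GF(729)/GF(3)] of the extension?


GF(729) = GF(3^6), so the extension degree is 6

[GF(729)/GF(3)] = 6


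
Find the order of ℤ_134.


ℤ_n has n elements.

|ℤ_134| = 134


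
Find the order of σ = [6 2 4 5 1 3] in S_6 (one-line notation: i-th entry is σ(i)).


Cycle decomposition: (1 6 3 4 5)
Cycle lengths: 5
Order = lcm(5) = 5

ord(σ) = 5


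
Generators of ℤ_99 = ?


g generates ℤ_n iff gcd(g,n) = 1
Prime factors of 99: 3, 11
Generators are g ∈ {1,...,98} not divisible by any of these primes.
Generators: {1, 2, 4, 5, 7, 8, 10, 13, 14, 16, 17, 19, 20, 23, 25, 26, 28, 29, 31, 32, 34, 35, 37, 38, 40, 41, 43, 46, 47, 49, 50, 52, 53, 56, 58, 59, 61, 62, 64, 65, 67, 68, 70, 71, 73, 74, 76, 79, 80, 82, 83, 85, 86, 89, 91, 92, 94, 95, 97, 98}
Number of generators = φ(99) = 60

Generators of ℤ_99 = {1, 2, 4, 5, 7, 8, 10, 13, 14, 16, 17, 19, 20, 23, 25, 26, 28, 29, 31, 32, 34, 35, 37, 38, 40, 41, 43, 46, 47, 49, 50, 52, 53, 56, 58, 59, 61, 62, 64, 65, 67, 68, 70, 71, 73, 74, 76, 79, 80, 82, 83, 85, 86, 89, 91, 92, 94, 95, 97, 98}


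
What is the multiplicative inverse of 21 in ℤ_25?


Use the extended Euclidean algorithm to write 1 = 21·s + 25·t; then s mod 25 is the inverse.
Euclidean algorithm:
  21 = 0·25 + 21
  25 = 1·21 + 4
  21 = 5·4 + 1
  4 = 4·1 + 0
gcd(21,25) = 1
Back-substitution gives: 21·(6) + 25·(-5) = 1
So 21⁻¹ ≡ 6 ≡ 6 (mod 25)
Check: 21 × 6 = 126 ≡ 1 (mod 25) ✓

21⁻¹ ≡ 6 (mod 25)


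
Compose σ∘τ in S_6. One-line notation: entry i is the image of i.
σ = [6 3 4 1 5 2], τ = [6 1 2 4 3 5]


σ∘τ: apply τ first, then σ
1 →τ 6 →σ 2
2 →τ 1 →σ 6
3 →τ 2 →σ 3
4 →τ 4 →σ 1
5 →τ 3 →σ 4
6 →τ 5 →σ 5

σ∘τ = [2 6 3 1 4 5]


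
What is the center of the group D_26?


Z(G) = {g ∈ G | gx = xg for all x ∈ G}
For even n, Z(D_n) = {e, r^(n/2)}: the 180° rotation r^13 commutes with every reflection and rotation

Z(D_26) = {e, r^13}


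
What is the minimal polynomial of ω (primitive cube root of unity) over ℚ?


ω satisfies x² + x + 1 = 0 (the cyclotomic polynomial Φ₃)

Minimal polynomial: x² + x + 1


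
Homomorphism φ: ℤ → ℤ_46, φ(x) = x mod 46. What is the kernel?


Kernel = preimage of identity
ker(φ) = {x ∈ ℤ : x ≡ 0 (mod 46)} = 46ℤ = {0, ±46, ±92, ...}

ker(φ) = 46ℤ


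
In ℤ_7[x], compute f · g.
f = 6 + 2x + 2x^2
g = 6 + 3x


Expand and collect like terms; reduce coefficients mod 7:
x^0: 6·6 = 36 ≡ 1 (mod 7)
x^1: 6·3 + 2·6 = 30 ≡ 2 (mod 7)
x^2: 2·3 + 2·6 = 18 ≡ 4 (mod 7)
x^3: 2·3 = 6 ≡ 6 (mod 7)
Result: 1 + 2x + 4x^2 + 6x^3

f · g = 1 + 2x + 4x^2 + 6x^3


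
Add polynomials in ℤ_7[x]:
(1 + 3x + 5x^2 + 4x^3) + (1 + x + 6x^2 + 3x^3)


Add coefficients mod 7:
x^0: 1 + 1 = 2 (mod 7)
x^1: 3 + 1 = 4 (mod 7)
x^2: 5 + 6 = 4 (mod 7)
x^3: 4 + 3 = 0 (mod 7)
Result: 2 + 4x + 4x^2

f + g = 2 + 4x + 4x^2


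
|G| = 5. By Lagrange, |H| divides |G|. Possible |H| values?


Lagrange's theorem: |H| divides |G|
|G| = 5
Divisors of 5: 1, 5

Possible subgroup orders: {1, 5}


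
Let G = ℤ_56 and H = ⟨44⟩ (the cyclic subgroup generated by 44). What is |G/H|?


|⟨44⟩| = n / gcd(44, 56) = 56 / 4 = 14
H is normal (ℤ_56 is abelian).
|G/H| = |G| / |H| = 56 / 14 = 4

|G/H| = 4


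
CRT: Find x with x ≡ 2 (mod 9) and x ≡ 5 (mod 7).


m₁ = 9, m₂ = 7, gcd = 1, so CRT applies. M = m₁·m₂ = 63
Let M₁ = M/m₁ = 7, M₂ = M/m₂ = 9
Find y₁ ≡ M₁⁻¹ (mod m₁): 7⁻¹ ≡ 4 (mod 9)
Find y₂ ≡ M₂⁻¹ (mod m₂): 9⁻¹ ≡ 4 (mod 7)
x = a₁·M₁·y₁ + a₂·M₂·y₂ = 2·7·4 + 5·9·4 = 236
Reduce mod 63: x ≡ 47
Check: 47 mod 9 = 2 ✓, 47 mod 7 = 5 ✓

x ≡ 47 (mod 63)


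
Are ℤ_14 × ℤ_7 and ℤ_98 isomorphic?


Comparing ℤ_14 × ℤ_7 and ℤ_98:
gcd(14,7) = 7 ≠ 1. Max element order in ℤ_14×ℤ_7 is lcm(14,7) = 14 < 98, so it has no element of order 98

No, ℤ_14 × ℤ_7 ≇ ℤ_98


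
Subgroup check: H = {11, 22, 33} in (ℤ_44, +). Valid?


Subgroup test for H = {11, 22, 33} in (ℤ_44, +):
(1) 0 ∈ H? No
(2) Closure: for all a,b ∈ H, (a+b) mod 44 ∈ H? No  [counterexample: 11 + 33 = 0 ∉ H]
(3) Inverses: for all a ∈ H, -a mod 44 ∈ H? Yes

No, H is not a subgroup of ℤ_44


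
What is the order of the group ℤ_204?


ℤ_n has n elements.

|ℤ_204| = 204


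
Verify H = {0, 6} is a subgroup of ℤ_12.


Subgroup test for H = {0, 6} in (ℤ_12, +):
(1) 0 ∈ H? Yes
(2) Closure: for all a,b ∈ H, (a+b) mod 12 ∈ H? Yes
(3) Inverses: for all a ∈ H, -a mod 12 ∈ H? Yes

Yes, H is a subgroup of ℤ_12


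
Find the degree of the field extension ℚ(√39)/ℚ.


√39 has minimal polynomial x² - 39 (irreducible over ℚ since 39 is squarefree)

[ℚ(√39)/ℚ] = 2


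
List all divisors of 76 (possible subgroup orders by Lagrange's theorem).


Lagrange's theorem: |H| divides |G|
|G| = 76
Divisors of 76: 1, 2, 4, 19, 38, 76

Possible subgroup orders: {1, 2, 4, 19, 38, 76}


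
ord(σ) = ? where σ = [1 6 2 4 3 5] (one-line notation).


Cycle decomposition: (2 6 5 3)
Cycle lengths: 4
Order = lcm(4) = 4

ord(σ) = 4


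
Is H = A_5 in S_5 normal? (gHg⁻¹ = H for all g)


H = A_5 in S_5
A_5 has index 2 in S_5, and every subgroup of index 2 is normal

Yes, normal subgroup


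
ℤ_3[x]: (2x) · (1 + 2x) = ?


Expand and collect like terms; reduce coefficients mod 3:
x^0: 0·1 = 0 ≡ 0 (mod 3)
x^1: 0·2 + 2·1 = 2 ≡ 2 (mod 3)
x^2: 2·2 = 4 ≡ 1 (mod 3)
Result: 2x + x^2

f · g = 2x + x^2


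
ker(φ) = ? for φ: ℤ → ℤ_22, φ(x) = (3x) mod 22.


Kernel = preimage of identity
ker(φ) = {x ∈ ℤ : 3x ≡ 0 (mod 22)}. gcd(3,22) = 1, so 3x ≡ 0 (mod 22) ⟺ x ≡ 0 (mod 22/1 = 22). Hence ker(φ) = 22ℤ

ker(φ) = 22ℤ


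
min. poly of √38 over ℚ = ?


√38 satisfies x² - 38 = 0, irreducible over ℚ since 38 is squarefree

Minimal polynomial: x² - 38


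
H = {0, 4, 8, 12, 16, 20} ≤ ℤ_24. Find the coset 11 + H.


11 + H = {11 + h (mod 24) : h ∈ H}
11+0=11, 11+4=15, 11+8=19, 11+12=23, 11+16=3, 11+20=7
11 + H = {3, 7, 11, 15, 19, 23} = 3 + H

11 + H = {3, 7, 11, 15, 19, 23}


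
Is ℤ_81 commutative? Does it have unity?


ℤ_81 is a commutative ring with unity 1; 81 = 3×27 is composite, so 3·27 ≡ 0 gives zero divisors (not an integral domain)
Commutative: Yes
Integral domain: No
Has unity: Yes

ℤ_81: Commutative=Yes, Unity=Yes


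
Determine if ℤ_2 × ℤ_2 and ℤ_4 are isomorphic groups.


Comparing ℤ_2 × ℤ_2 and ℤ_4:
gcd(2,2) = 2 ≠ 1. Max element order in ℤ_2×ℤ_2 is lcm(2,2) = 2 < 4, so it has no element of order 4

No, ℤ_2 × ℤ_2 ≇ ℤ_4


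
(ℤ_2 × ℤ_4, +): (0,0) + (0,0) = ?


Operation: componentwise addition mod (2, 4)
(0,0) + (0,0) = ((a₁+b₁) mod 2, (a₂+b₂) mod 4) with a = (0,0), b = (0,0)

(0,0) + (0,0) = (0,0)


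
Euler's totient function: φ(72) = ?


Factor n: 72 = 2^3 × 3^2
φ(n) = n · ∏(1 - 1/p) over distinct primes p | n
φ(72) = 72 · (1 - 1/2) · (1 - 1/3) = 24

φ(72) = 24


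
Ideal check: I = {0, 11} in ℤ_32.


Check ideal conditions for I = {0, 11} in ℤ_32:
(1) I is an additive subgroup? No
(2) For r ∈ ℤ_32 and a ∈ I: r·a ∈ I? No  [counterexample: r=2, a=11, r·a mod 32 = 22 ∉ I]

No, I is not an ideal of ℤ_32


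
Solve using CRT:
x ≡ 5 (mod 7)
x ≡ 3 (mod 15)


m₁ = 7, m₂ = 15, gcd = 1, so CRT applies. M = m₁·m₂ = 105
Let M₁ = M/m₁ = 15, M₂ = M/m₂ = 7
Find y₁ ≡ M₁⁻¹ (mod m₁): 15⁻¹ ≡ 1 (mod 7)
Find y₂ ≡ M₂⁻¹ (mod m₂): 7⁻¹ ≡ 13 (mod 15)
x = a₁·M₁·y₁ + a₂·M₂·y₂ = 5·15·1 + 3·7·13 = 348
Reduce mod 105: x ≡ 33
Check: 33 mod 7 = 5 ✓, 33 mod 15 = 3 ✓

x ≡ 33 (mod 105)


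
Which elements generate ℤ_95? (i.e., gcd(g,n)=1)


g generates ℤ_n iff gcd(g,n) = 1
Prime factors of 95: 5, 19
Generators are g ∈ {1,...,94} not divisible by any of these primes.
Generators: {1, 2, 3, 4, 6, 7, 8, 9, 11, 12, 13, 14, 16, 17, 18, 21, 22, 23, 24, 26, 27, 28, 29, 31, 32, 33, 34, 36, 37, 39, 41, 42, 43, 44, 46, 47, 48, 49, 51, 52, 53, 54, 56, 58, 59, 61, 62, 63, 64, 66, 67, 68, 69, 71, 72, 73, 74, 77, 78, 79, 81, 82, 83, 84, 86, 87, 88, 89, 91, 92, 93, 94}
Number of generators = φ(95) = 72

Generators of ℤ_95 = {1, 2, 3, 4, 6, 7, 8, 9, 11, 12, 13, 14, 16, 17, 18, 21, 22, 23, 24, 26, 27, 28, 29, 31, 32, 33, 34, 36, 37, 39, 41, 42, 43, 44, 46, 47, 48, 49, 51, 52, 53, 54, 56, 58, 59, 61, 62, 63, 64, 66, 67, 68, 69, 71, 72, 73, 74, 77, 78, 79, 81, 82, 83, 84, 86, 87, 88, 89, 91, 92, 93, 94}


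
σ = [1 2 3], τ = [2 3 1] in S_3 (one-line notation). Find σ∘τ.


σ∘τ: apply τ first, then σ
1 →τ 2 →σ 2
2 →τ 3 →σ 3
3 →τ 1 →σ 1

σ∘τ = [2 3 1]


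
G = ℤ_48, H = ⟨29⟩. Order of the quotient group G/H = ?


|⟨29⟩| = n / gcd(29, 48) = 48 / 1 = 48
H is normal (ℤ_48 is abelian).
|G/H| = |G| / |H| = 48 / 48 = 1

|G/H| = 1


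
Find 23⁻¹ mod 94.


Use the extended Euclidean algorithm to write 1 = 23·s + 94·t; then s mod 94 is the inverse.
Euclidean algorithm:
  23 = 0·94 + 23
  94 = 4·23 + 2
  23 = 11·2 + 1
  2 = 2·1 + 0
gcd(23,94) = 1
Back-substitution gives: 23·(45) + 94·(-11) = 1
So 23⁻¹ ≡ 45 ≡ 45 (mod 94)
Check: 23 × 45 = 1035 ≡ 1 (mod 94) ✓

23⁻¹ ≡ 45 (mod 94)


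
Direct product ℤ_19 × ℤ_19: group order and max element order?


|ℤ_19 × ℤ_19| = 19 × 19 = 361
Max element order = lcm(19,19) = 19
Cyclic? No (gcd=19)

|ℤ_19×ℤ_19| = 361, max element order = 19


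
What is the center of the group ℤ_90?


Z(G) = {g ∈ G | gx = xg for all x ∈ G}
ℤ_90 is abelian, so Z(G) = G

Z(ℤ_90) = ℤ_90


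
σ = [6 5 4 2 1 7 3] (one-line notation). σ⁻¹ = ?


To find σ⁻¹, swap domain and range:
σ(1) = 6 → σ⁻¹(6) = 1
σ(2) = 5 → σ⁻¹(5) = 2
σ(3) = 4 → σ⁻¹(4) = 3
σ(4) = 2 → σ⁻¹(2) = 4
σ(5) = 1 → σ⁻¹(1) = 5
σ(6) = 7 → σ⁻¹(7) = 6
σ(7) = 3 → σ⁻¹(3) = 7

σ⁻¹ = [5 4 7 3 2 1 6]


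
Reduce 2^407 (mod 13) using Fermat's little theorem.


Fermat's little theorem: if p is prime and gcd(a,p)=1, then a^(p-1) ≡ 1 (mod p)
p = 13 is prime, gcd(2,13) = 1
Reduce exponent: 407 mod 12 = 11
So 2^407 ≡ 2^11 (mod 13)
2^11 mod 13 = 7

2^407 ≡ 7 (mod 13)


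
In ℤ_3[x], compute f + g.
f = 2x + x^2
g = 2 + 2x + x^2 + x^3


Add coefficients mod 3:
x^0: 0 + 2 = 2 (mod 3)
x^1: 2 + 2 = 1 (mod 3)
x^2: 1 + 1 = 2 (mod 3)
x^3: 0 + 1 = 1 (mod 3)
Result: 2 + x + 2x^2 + x^3

f + g = 2 + x + 2x^2 + x^3


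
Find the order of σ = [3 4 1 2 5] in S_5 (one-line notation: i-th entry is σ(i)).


Cycle decomposition: (1 3) (2 4)
Cycle lengths: 2, 2
Order = lcm(2, 2) = 2

ord(σ) = 2


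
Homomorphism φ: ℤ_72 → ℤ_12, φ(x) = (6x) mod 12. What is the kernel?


Kernel = preimage of identity
ker(φ) = {x ∈ ℤ_72 : 6x ≡ 0 (mod 12)}. Since 12 | 72, φ is well-defined. The kernel is the cyclic subgroup ⟨2⟩ of ℤ_72 (order 36), i.e. {0, 2, 4, 6, 8, 10, 12, 14, 16, 18, 20, 22, 24, 26, 28, 30, 32, 34, 36, 38, 40, 42, 44, 46, 48, 50, 52, 54, 56, 58, 60, 62, 64, 66, 68, 70}

ker(φ) = {0, 2, 4, 6, 8, 10, 12, 14, 16, 18, 20, 22, 24, 26, 28, 30, 32, 34, 36, 38, 40, 42, 44, 46, 48, 50, 52, 54, 56, 58, 60, 62, 64, 66, 68, 70}


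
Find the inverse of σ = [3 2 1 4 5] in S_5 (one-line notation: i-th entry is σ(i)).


To find σ⁻¹, swap domain and range:
σ(1) = 3 → σ⁻¹(3) = 1
σ(2) = 2 → σ⁻¹(2) = 2
σ(3) = 1 → σ⁻¹(1) = 3
σ(4) = 4 → σ⁻¹(4) = 4
σ(5) = 5 → σ⁻¹(5) = 5

σ⁻¹ = [3 2 1 4 5]


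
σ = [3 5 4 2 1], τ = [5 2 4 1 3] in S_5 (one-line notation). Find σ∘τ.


σ∘τ: apply τ first, then σ
1 →τ 5 →σ 1
2 →τ 2 →σ 5
3 →τ 4 →σ 2
4 →τ 1 →σ 3
5 →τ 3 →σ 4

σ∘τ = [1 5 2 3 4]


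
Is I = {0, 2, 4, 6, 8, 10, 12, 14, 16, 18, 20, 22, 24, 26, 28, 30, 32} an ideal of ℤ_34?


Check ideal conditions for I = {0, 2, 4, 6, 8, 10, 12, 14, 16, 18, 20, 22, 24, 26, 28, 30, 32} in ℤ_34:
(1) I is an additive subgroup? Yes
(2) For r ∈ ℤ_34 and a ∈ I: r·a ∈ I? Yes

Yes, I is an ideal of ℤ_34


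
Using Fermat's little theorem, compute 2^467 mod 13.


Fermat's little theorem: if p is prime and gcd(a,p)=1, then a^(p-1) ≡ 1 (mod p)
p = 13 is prime, gcd(2,13) = 1
Reduce exponent: 467 mod 12 = 11
So 2^467 ≡ 2^11 (mod 13)
2^11 mod 13 = 7

2^467 ≡ 7 (mod 13)


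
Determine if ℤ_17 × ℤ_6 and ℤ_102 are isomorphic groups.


Comparing ℤ_17 × ℤ_6 and ℤ_102:
gcd(17,6) = 1, so ℤ_17 × ℤ_6 ≅ ℤ_102 (CRT)

Yes, ℤ_17 × ℤ_6 ≅ ℤ_102


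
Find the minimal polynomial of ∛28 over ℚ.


∛28 satisfies x³ - 28 = 0, irreducible over ℚ (no rational root; 28 is not a perfect cube)

Minimal polynomial: x³ - 28


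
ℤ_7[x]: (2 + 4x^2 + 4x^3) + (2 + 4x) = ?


Add coefficients mod 7:
x^0: 2 + 2 = 4 (mod 7)
x^1: 0 + 4 = 4 (mod 7)
x^2: 4 + 0 = 4 (mod 7)
x^3: 4 + 0 = 4 (mod 7)
Result: 4 + 4x + 4x^2 + 4x^3

f + g = 4 + 4x + 4x^2 + 4x^3


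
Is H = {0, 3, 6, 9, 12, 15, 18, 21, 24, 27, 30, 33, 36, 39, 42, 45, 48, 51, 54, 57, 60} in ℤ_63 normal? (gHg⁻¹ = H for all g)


H = {0, 3, 6, 9, 12, 15, 18, 21, 24, 27, 30, 33, 36, 39, 42, 45, 48, 51, 54, 57, 60} in ℤ_63
ℤ_63 is abelian; every subgroup of an abelian group is normal

Yes, normal subgroup


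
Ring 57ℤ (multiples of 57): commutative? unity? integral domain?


57ℤ is a commutative ring under +,× but has no multiplicative identity (1 ∉ 57ℤ); it has no zero divisors, but without unity it is not an integral domain
Commutative: Yes
Integral domain: No
Has unity: No

57ℤ (multiples of 57): Commutative=Yes, Unity=No


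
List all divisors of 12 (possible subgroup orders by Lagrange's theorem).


Lagrange's theorem: |H| divides |G|
|G| = 12
Divisors of 12: 1, 2, 3, 4, 6, 12

Possible subgroup orders: {1, 2, 3, 4, 6, 12}


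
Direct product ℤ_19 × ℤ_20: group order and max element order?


|ℤ_19 × ℤ_20| = 19 × 20 = 380
Max element order = lcm(19,20) = 380
Cyclic? Yes (gcd=1)

|ℤ_19×ℤ_20| = 380, max element order = 380


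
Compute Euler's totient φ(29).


φ(n) = count of k ∈ {1,...,n} with gcd(k,n)=1
Coprimes to 29: {1, 2, 3, 4, 5, 6, 7, 8, 9, 10, 11, 12, 13, 14, 15, 16, 17, 18, 19, 20, 21, 22, 23, 24, 25, 26, 27, 28}
Count: 28

φ(29) = 28


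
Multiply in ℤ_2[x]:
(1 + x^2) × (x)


Expand and collect like terms; reduce coefficients mod 2:
x^0: 1·0 = 0 ≡ 0 (mod 2)
x^1: 1·1 + 0·0 = 1 ≡ 1 (mod 2)
x^2: 0·1 + 1·0 = 0 ≡ 0 (mod 2)
x^3: 1·1 = 1 ≡ 1 (mod 2)
Result: x + x^3

f · g = x + x^3


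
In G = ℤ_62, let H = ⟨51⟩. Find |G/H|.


|⟨51⟩| = n / gcd(51, 62) = 62 / 1 = 62
H is normal (ℤ_62 is abelian).
|G/H| = |G| / |H| = 62 / 62 = 1

|G/H| = 1


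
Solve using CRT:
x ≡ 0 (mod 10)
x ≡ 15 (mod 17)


m₁ = 10, m₂ = 17, gcd = 1, so CRT applies. M = m₁·m₂ = 170
Let M₁ = M/m₁ = 17, M₂ = M/m₂ = 10
Find y₁ ≡ M₁⁻¹ (mod m₁): 17⁻¹ ≡ 3 (mod 10)
Find y₂ ≡ M₂⁻¹ (mod m₂): 10⁻¹ ≡ 12 (mod 17)
x = a₁·M₁·y₁ + a₂·M₂·y₂ = 0·17·3 + 15·10·12 = 1800
Reduce mod 170: x ≡ 100
Check: 100 mod 10 = 0 ✓, 100 mod 17 = 15 ✓

x ≡ 100 (mod 170)


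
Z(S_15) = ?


Z(G) = {g ∈ G | gx = xg for all x ∈ G}
S_n is non-abelian for n ≥ 3; Z(S_15) is trivial

Z(S_15) = {e}


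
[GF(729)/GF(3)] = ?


GF(729) = GF(3^6), so the extension degree is 6

[GF(729)/GF(3)] = 6


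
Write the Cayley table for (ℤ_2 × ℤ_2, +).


Elements: {(0,0), (0,1), (1,0), (1,1)}
Operation: componentwise addition mod (2, 2)
Entry (a, b) = ((a₁+b₁) mod 2, (a₂+b₂) mod 2)

Cayley table:
      | (0,0) | (0,1) | (1,0) | (1,1)
(0,0) | (0,0) | (0,1) | (1,0) | (1,1)
(0,1) | (0,1) | (0,0) | (1,1) | (1,0)
(1,0) | (1,0) | (1,1) | (0,0) | (0,1)
(1,1) | (1,1) | (1,0) | (0,1) | (0,0)


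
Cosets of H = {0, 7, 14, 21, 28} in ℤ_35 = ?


H = {0, 7, 14, 21, 28}, |H| = 5
Number of cosets = |G|/|H| = 35/5 = 7
0 + H = {0, 7, 14, 21, 28}
1 + H = {1, 8, 15, 22, 29}
2 + H = {2, 9, 16, 23, 30}
3 + H = {3, 10, 17, 24, 31}
4 + H = {4, 11, 18, 25, 32}
5 + H = {5, 12, 19, 26, 33}
6 + H = {6, 13, 20, 27, 34}

Cosets: 0+H={0,7,14,21,28}; 1+H={1,8,15,22,29}; 2+H={2,9,16,23,30}; 3+H={3,10,17,24,31}; 4+H={4,11,18,25,32}; 5+H={5,12,19,26,33}; 6+H={6,13,20,27,34}


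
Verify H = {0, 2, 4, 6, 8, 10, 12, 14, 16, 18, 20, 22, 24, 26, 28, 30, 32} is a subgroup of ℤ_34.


Subgroup test for H = {0, 2, 4, 6, 8, 10, 12, 14, 16, 18, 20, 22, 24, 26, 28, 30, 32} in (ℤ_34, +):
(1) 0 ∈ H? Yes
(2) Closure: for all a,b ∈ H, (a+b) mod 34 ∈ H? Yes
(3) Inverses: for all a ∈ H, -a mod 34 ∈ H? Yes

Yes, H is a subgroup of ℤ_34


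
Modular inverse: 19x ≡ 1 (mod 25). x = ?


Use the extended Euclidean algorithm to write 1 = 19·s + 25·t; then s mod 25 is the inverse.
Euclidean algorithm:
  19 = 0·25 + 19
  25 = 1·19 + 6
  19 = 3·6 + 1
  6 = 6·1 + 0
gcd(19,25) = 1
Back-substitution gives: 19·(4) + 25·(-3) = 1
So 19⁻¹ ≡ 4 ≡ 4 (mod 25)
Check: 19 × 4 = 76 ≡ 1 (mod 25) ✓

19⁻¹ ≡ 4 (mod 25)


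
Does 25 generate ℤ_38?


g generates ℤ_n iff gcd(g, n) = 1
gcd(25, 38) = 1
Since gcd = 1, 25 is a generator.

Yes, 25 generates ℤ_38


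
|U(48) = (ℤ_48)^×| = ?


U(n) is the group of units mod n; |U(n)| = φ(n)
|U(48)| = φ(48) = 16

|U(48) = (ℤ_48)^×| = 16


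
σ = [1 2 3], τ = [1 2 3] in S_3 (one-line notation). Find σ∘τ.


σ∘τ: apply τ first, then σ
1 →τ 1 →σ 1
2 →τ 2 →σ 2
3 →τ 3 →σ 3

σ∘τ = [1 2 3]


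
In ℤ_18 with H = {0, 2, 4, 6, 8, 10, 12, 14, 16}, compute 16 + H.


16 + H = {16 + h (mod 18) : h ∈ H}
16+0=16, 16+2=0, 16+4=2, 16+6=4, 16+8=6, 16+10=8, 16+12=10, 16+14=12, 16+16=14
16 + H = {0, 2, 4, 6, 8, 10, 12, 14, 16} = 0 + H

16 + H = {0, 2, 4, 6, 8, 10, 12, 14, 16}


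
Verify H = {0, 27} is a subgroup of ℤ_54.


Subgroup test for H = {0, 27} in (ℤ_54, +):
(1) 0 ∈ H? Yes
(2) Closure: for all a,b ∈ H, (a+b) mod 54 ∈ H? Yes
(3) Inverses: for all a ∈ H, -a mod 54 ∈ H? Yes

Yes, H is a subgroup of ℤ_54


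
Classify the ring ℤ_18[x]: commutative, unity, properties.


ℤ_18 has zero divisors (2·9 ≡ 0), and these lift to constant zero divisors in ℤ_18[x]; so not an integral domain
Commutative: Yes
Integral domain: No
Has unity: Yes

ℤ_18[x]: Commutative=Yes, Unity=Yes


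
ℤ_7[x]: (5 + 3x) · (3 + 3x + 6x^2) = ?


Expand and collect like terms; reduce coefficients mod 7:
x^0: 5·3 = 15 ≡ 1 (mod 7)
x^1: 5·3 + 3·3 = 24 ≡ 3 (mod 7)
x^2: 5·6 + 3·3 = 39 ≡ 4 (mod 7)
x^3: 3·6 = 18 ≡ 4 (mod 7)
Result: 1 + 3x + 4x^2 + 4x^3

f · g = 1 + 3x + 4x^2 + 4x^3


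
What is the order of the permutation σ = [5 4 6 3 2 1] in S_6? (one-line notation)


Cycle decomposition: (1 5 2 4 3 6)
Cycle lengths: 6
Order = lcm(6) = 6

ord(σ) = 6


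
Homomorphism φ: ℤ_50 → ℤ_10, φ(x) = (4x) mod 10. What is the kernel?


Kernel = preimage of identity
ker(φ) = {x ∈ ℤ_50 : 4x ≡ 0 (mod 10)}. Since 10 | 50, φ is well-defined. The kernel is the cyclic subgroup ⟨5⟩ of ℤ_50 (order 10), i.e. {0, 5, 10, 15, 20, 25, 30, 35, 40, 45}

ker(φ) = {0, 5, 10, 15, 20, 25, 30, 35, 40, 45}
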